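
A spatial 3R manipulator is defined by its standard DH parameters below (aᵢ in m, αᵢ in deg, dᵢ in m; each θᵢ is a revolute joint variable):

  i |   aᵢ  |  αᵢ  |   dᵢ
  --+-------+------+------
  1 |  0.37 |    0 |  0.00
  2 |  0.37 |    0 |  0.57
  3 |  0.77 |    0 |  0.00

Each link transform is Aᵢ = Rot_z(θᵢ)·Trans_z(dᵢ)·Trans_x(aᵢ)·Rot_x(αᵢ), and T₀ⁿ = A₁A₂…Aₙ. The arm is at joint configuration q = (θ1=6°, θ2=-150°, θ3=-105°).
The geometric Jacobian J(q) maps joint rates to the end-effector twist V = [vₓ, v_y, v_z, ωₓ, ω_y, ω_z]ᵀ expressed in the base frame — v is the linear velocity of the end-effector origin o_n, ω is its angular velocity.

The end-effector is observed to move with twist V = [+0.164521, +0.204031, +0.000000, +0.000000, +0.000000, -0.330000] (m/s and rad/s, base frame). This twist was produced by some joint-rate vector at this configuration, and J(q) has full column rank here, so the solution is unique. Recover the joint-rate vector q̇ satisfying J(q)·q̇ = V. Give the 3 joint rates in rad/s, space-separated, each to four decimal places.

0.0410 -0.3680 -0.0030

o_n = [-0.2073, 0.5401, 0.5700]
J₁: ẑ×o_n = [-0.5401, -0.2073, 0.0000], ω = ẑ
J2: z=[0.0000, 0.0000, 1.0000] o=[0.3680, 0.0387, 0.0000] → [-0.5014, -0.5753, 0.0000, 0.0000, 0.0000, 1.0000]
J3: z=[0.0000, 0.0000, 1.0000] o=[0.0686, -0.1788, 0.5700] → [-0.7189, -0.2759, 0.0000, 0.0000, 0.0000, 1.0000]
q̇ = J⁺·V = [0.0410, -0.3680, -0.0030]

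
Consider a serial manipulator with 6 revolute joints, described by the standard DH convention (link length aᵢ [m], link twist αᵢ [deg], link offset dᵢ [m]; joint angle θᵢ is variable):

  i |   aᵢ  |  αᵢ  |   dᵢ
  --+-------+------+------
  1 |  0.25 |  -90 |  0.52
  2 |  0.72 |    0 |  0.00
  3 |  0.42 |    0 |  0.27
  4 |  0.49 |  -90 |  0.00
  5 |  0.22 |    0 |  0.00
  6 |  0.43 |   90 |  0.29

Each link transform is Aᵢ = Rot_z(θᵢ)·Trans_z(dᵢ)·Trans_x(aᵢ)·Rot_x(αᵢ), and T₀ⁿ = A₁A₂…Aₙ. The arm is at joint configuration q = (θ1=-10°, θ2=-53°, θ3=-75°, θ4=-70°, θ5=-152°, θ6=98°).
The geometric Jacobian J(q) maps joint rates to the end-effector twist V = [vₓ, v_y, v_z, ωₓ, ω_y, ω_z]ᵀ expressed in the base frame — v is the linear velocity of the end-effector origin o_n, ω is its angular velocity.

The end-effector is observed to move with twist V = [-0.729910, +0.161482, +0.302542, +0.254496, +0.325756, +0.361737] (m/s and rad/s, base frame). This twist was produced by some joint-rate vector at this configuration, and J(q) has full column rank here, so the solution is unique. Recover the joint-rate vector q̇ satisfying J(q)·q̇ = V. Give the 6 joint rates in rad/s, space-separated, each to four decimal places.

0.9590 -0.2670 -0.1010 0.7330 0.2700 -0.8980

o_n = [-0.0585, 0.7426, 1.5323]
J₁: ẑ×o_n = [-0.7426, -0.0585, 0.0000], ω = ẑ
J2: z=[0.1736, 0.9848, 0.0000] o=[0.2462, -0.0434, 0.5200] → [0.9969, -0.1758, 0.4365, 0.1736, 0.9848, 0.0000]
J3: z=[0.1736, 0.9848, 0.0000] o=[0.6729, -0.1187, 1.0950] → [0.4306, -0.0759, 0.8698, 0.1736, 0.9848, 0.0000]
J4: z=[0.1736, 0.9848, 0.0000] o=[0.4652, 0.1921, 1.4260] → [0.1047, -0.0185, 0.6113, 0.1736, 0.9848, 0.0000]
J5: z=[-0.3043, 0.0537, 0.9511] o=[0.0062, 0.2731, 1.2746] → [-0.4327, 0.0169, -0.1394, -0.3043, 0.0537, 0.9511]
J6: z=[-0.3043, 0.0537, 0.9511] o=[0.2061, 0.3427, 1.3346] → [-0.3697, -0.1915, -0.1075, -0.3043, 0.0537, 0.9511]
q̇ = J⁺·V = [0.9590, -0.2670, -0.1010, 0.7330, 0.2700, -0.8980]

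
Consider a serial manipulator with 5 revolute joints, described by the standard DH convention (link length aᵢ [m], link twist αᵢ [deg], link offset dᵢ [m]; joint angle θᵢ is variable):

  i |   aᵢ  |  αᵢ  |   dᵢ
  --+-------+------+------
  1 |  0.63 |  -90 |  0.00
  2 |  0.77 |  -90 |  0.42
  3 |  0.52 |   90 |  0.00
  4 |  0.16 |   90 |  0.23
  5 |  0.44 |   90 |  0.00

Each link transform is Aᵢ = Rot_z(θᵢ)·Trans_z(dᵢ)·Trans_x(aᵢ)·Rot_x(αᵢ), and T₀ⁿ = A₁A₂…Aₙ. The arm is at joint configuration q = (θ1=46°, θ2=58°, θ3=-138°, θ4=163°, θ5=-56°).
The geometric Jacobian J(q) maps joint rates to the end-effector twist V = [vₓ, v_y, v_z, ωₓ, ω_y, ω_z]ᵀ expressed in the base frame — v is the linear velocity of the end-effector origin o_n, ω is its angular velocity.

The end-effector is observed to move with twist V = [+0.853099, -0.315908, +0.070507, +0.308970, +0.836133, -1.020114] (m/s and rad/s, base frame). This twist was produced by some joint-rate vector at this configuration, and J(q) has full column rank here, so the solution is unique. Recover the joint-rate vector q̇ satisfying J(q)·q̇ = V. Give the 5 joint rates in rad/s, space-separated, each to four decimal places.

-0.9330 -0.2230 -0.6880 -0.7710 0.0440

o_n = [0.2108, 1.0939, -0.7094]
J₁: ẑ×o_n = [-1.0939, 0.2108, 0.0000], ω = ẑ
J2: z=[-0.7193, 0.6947, 0.0000] o=[0.4376, 0.4532, 0.0000] → [-0.4928, -0.5103, -0.3033, -0.7193, 0.6947, 0.0000]
J3: z=[-0.5891, -0.6100, -0.5299] o=[0.4190, 1.0385, -0.6530] → [0.0638, 0.0771, -0.1597, -0.5891, -0.6100, -0.5299]
J4: z=[0.2883, -0.7713, 0.5675] o=[0.0264, 1.1329, -0.3253] → [0.3184, 0.2153, 0.1310, 0.2883, -0.7713, 0.5675]
J5: z=[-0.7841, -0.5303, -0.3225] o=[0.1807, 0.8991, -0.3160] → [0.2714, -0.3182, -0.1367, -0.7841, -0.5303, -0.3225]
q̇ = J⁺·V = [-0.9330, -0.2230, -0.6880, -0.7710, 0.0440]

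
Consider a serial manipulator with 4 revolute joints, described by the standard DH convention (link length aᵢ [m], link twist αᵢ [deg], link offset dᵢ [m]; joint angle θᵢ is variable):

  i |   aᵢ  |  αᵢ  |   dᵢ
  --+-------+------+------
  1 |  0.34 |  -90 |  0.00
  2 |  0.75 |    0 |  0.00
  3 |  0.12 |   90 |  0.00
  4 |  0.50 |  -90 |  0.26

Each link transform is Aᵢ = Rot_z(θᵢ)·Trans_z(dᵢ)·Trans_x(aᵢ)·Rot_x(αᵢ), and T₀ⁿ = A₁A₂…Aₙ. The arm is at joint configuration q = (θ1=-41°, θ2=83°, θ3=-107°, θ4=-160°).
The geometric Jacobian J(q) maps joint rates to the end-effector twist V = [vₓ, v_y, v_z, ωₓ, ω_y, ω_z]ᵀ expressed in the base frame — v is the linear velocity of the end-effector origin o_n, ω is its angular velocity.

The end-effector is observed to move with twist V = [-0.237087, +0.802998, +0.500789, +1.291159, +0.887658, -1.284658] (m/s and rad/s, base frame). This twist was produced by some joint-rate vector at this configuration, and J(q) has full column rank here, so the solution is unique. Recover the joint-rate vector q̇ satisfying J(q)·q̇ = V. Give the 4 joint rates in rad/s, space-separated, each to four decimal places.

-0.4040 0.8470 0.6700 -0.9640

o_n = [-0.1076, -0.1330, -0.6492]
J₁: ẑ×o_n = [0.1330, -0.1076, 0.0000], ω = ẑ
J2: z=[0.6561, 0.7547, 0.0000] o=[0.2566, -0.2231, 0.0000] → [-0.4899, 0.4259, 0.3340, 0.6561, 0.7547, 0.0000]
J3: z=[0.6561, 0.7547, 0.0000] o=[0.3256, -0.2830, -0.7444] → [0.0719, -0.0625, 0.4254, 0.6561, 0.7547, 0.0000]
J4: z=[-0.3070, 0.2668, 0.9135] o=[0.4083, -0.3549, -0.6956] → [-0.1903, -0.4571, 0.0696, -0.3070, 0.2668, 0.9135]
q̇ = J⁺·V = [-0.4040, 0.8470, 0.6700, -0.9640]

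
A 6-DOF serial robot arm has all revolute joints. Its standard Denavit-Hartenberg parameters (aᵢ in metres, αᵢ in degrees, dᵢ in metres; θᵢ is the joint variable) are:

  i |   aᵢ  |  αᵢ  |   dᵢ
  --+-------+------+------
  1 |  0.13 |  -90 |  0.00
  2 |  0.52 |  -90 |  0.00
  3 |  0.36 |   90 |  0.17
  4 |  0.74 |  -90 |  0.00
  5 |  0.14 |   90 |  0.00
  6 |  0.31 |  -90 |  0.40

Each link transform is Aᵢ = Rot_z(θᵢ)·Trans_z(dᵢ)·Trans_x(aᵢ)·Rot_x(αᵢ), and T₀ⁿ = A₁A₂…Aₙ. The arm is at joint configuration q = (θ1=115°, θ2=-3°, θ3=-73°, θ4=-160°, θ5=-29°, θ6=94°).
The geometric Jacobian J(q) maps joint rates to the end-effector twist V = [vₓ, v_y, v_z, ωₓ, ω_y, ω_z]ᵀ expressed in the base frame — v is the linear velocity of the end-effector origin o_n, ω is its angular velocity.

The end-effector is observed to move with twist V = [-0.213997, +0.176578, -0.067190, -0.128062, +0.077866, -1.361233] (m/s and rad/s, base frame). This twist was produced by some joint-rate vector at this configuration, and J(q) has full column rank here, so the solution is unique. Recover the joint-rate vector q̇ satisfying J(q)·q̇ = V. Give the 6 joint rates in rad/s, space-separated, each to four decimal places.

-0.6570 0.5130 0.0860 0.0590 -0.7180 -0.3070

o_n = [-0.0671, 0.1896, 0.3469]
J₁: ẑ×o_n = [-0.1896, -0.0671, 0.0000], ω = ẑ
J2: z=[-0.9063, -0.4226, 0.0000] o=[-0.0549, 0.1178, 0.0000] → [-0.1466, 0.3144, -0.0702, -0.9063, -0.4226, 0.0000]
J3: z=[-0.0221, 0.0474, -0.9986] o=[-0.2744, 0.5885, 0.0272] → [-0.3832, -0.1999, -0.0010, -0.0221, 0.0474, -0.9986]
J4: z=[0.1386, -0.9891, -0.0500] o=[-0.6346, 0.5463, -0.1370] → [-0.4965, -0.0955, 0.5118, 0.1386, -0.9891, -0.0500]
J5: z=[-0.3178, -0.0923, 0.9436] o=[0.0595, 0.6313, 0.1051] → [0.3945, -0.0426, 0.1287, -0.3178, -0.0923, 0.9436]
J6: z=[-0.3335, -0.9208, -0.2024] o=[0.1837, 0.5782, 0.1417] → [-0.2676, 0.1192, -0.1014, -0.3335, -0.9208, -0.2024]
q̇ = J⁺·V = [-0.6570, 0.5130, 0.0860, 0.0590, -0.7180, -0.3070]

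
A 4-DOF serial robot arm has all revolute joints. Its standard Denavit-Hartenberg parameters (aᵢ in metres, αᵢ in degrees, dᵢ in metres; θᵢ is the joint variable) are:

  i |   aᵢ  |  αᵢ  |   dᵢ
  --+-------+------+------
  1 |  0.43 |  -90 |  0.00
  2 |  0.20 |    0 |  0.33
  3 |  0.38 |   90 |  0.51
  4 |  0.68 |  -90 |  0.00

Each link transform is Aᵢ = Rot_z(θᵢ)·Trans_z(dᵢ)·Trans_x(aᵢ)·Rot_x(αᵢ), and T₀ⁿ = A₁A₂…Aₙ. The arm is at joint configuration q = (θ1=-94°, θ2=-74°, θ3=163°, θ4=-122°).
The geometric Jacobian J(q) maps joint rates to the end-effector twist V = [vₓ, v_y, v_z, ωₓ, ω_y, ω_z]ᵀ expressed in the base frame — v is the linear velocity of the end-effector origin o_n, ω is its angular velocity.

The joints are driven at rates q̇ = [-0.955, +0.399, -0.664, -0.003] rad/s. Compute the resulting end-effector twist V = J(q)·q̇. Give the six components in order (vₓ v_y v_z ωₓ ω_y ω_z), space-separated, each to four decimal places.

-0.4847 -0.3003 -0.0202 -0.2641 0.0215 -0.9551

o_n = [0.2288, -0.5027, 0.1726]
J₁: ẑ×o_n = [0.5027, 0.2288, -0.0000], ω = ẑ
J2: z=[0.9976, -0.0698, 0.0000] o=[-0.0300, -0.4290, 0.0000] → [-0.0120, -0.1722, -0.0555, 0.9976, -0.0698, 0.0000]
J3: z=[0.9976, -0.0698, 0.0000] o=[0.2954, -0.5070, 0.1923] → [0.0014, 0.0196, -0.0003, 0.9976, -0.0698, 0.0000]
J4: z=[-0.0697, -0.9974, 0.0175] o=[0.8037, -0.5492, -0.1877] → [-0.3602, 0.0151, -0.5766, -0.0697, -0.9974, 0.0175]
V = J·q̇ = [-0.4847, -0.3003, -0.0202, -0.2641, 0.0215, -0.9551]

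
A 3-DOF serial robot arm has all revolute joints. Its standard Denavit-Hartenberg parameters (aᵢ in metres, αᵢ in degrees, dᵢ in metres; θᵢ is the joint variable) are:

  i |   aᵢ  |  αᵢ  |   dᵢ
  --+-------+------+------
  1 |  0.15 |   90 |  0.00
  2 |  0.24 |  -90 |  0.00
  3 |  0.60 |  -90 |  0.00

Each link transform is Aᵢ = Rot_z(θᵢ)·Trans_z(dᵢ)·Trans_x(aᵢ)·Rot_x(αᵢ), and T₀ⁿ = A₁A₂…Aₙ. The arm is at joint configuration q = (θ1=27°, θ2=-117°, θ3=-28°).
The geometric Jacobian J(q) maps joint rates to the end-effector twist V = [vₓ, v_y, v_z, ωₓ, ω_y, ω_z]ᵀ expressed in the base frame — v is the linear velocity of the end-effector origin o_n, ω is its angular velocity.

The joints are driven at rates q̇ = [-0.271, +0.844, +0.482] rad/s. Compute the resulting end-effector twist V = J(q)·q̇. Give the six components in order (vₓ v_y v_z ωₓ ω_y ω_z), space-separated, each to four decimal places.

0.2524 0.4758 -0.4159 0.7658 -0.5570 -0.4898

o_n = [-0.0498, -0.3415, -0.6859]
J₁: ẑ×o_n = [0.3415, -0.0498, 0.0000], ω = ẑ
J2: z=[0.4540, -0.8910, 0.0000] o=[0.1337, 0.0681, 0.0000] → [0.6111, 0.3114, -0.3495, 0.4540, -0.8910, 0.0000]
J3: z=[0.7939, 0.4045, -0.4540] o=[0.0366, 0.0186, -0.2138] → [-0.3545, 0.4140, -0.2510, 0.7939, 0.4045, -0.4540]
V = J·q̇ = [0.2524, 0.4758, -0.4159, 0.7658, -0.5570, -0.4898]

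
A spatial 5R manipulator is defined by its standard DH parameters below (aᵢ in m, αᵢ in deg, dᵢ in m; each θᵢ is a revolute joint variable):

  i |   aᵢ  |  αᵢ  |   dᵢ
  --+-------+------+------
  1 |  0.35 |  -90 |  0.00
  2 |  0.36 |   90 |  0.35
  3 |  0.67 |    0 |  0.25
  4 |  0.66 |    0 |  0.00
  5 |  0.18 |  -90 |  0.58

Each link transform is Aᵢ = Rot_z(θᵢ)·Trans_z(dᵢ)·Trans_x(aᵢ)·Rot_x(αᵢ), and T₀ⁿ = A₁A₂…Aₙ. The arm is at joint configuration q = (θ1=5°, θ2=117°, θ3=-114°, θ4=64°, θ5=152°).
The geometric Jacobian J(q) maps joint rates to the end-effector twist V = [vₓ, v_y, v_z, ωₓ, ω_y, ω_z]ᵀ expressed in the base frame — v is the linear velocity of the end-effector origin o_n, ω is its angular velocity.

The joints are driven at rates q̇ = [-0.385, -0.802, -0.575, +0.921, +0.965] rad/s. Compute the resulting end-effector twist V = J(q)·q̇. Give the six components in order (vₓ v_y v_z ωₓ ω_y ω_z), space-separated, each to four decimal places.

o_n = [0.9224, -0.5132, -0.7994]
J₁: ẑ×o_n = [0.5132, 0.9224, -0.0000], ω = ẑ
J2: z=[-0.0872, 0.9962, 0.0000] o=[0.3487, 0.0305, 0.0000] → [-0.7964, -0.0697, -0.5242, -0.0872, 0.9962, 0.0000]
J3: z=[0.8876, 0.0777, -0.4540] o=[0.1553, 0.3649, -0.3208] → [-0.4358, 0.0766, -0.8390, 0.8876, 0.0777, -0.4540]
J4: z=[0.8876, 0.0777, -0.4540] o=[0.5538, -0.2146, -0.1914] → [-0.1827, 0.3723, -0.2936, 0.8876, 0.0777, -0.4540]
J5: z=[0.8876, 0.0777, -0.4540] o=[0.4060, -0.7351, -0.5694] → [0.0829, -0.0303, 0.1569, 0.8876, 0.0777, -0.4540]
V = J·q̇ = [0.6034, -0.0297, 0.7838, 1.2336, -0.6971, -0.9802]

0.6034 -0.0297 0.7838 1.2336 -0.6971 -0.9802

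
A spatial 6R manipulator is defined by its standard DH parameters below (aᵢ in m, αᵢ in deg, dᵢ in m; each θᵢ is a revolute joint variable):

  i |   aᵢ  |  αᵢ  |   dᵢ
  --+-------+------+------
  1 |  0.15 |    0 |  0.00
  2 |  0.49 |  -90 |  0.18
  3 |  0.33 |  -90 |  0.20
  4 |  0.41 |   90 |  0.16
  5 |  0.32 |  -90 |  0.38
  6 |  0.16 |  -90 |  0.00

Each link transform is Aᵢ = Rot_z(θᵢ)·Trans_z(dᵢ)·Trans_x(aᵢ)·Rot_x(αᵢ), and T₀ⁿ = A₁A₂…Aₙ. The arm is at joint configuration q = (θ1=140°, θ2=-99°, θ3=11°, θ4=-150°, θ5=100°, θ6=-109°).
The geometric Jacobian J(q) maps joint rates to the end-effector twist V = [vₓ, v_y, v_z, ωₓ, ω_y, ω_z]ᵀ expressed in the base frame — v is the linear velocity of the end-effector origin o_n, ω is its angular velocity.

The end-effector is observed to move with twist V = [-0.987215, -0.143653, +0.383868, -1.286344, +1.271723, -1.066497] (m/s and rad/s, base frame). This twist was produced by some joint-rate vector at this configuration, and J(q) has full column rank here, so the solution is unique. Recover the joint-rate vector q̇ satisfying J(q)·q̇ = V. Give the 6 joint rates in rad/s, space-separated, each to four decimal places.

0.7730 -0.9870 0.8480 0.7830 -0.8420 -0.4600

o_n = [0.0598, 0.1444, -0.1883]
J₁: ẑ×o_n = [-0.1444, 0.0598, 0.0000], ω = ẑ
J2: z=[0.0000, 0.0000, 1.0000] o=[-0.1149, 0.0964, 0.0000] → [-0.0480, 0.1747, 0.0000, 0.0000, 0.0000, 1.0000]
J3: z=[-0.6561, 0.7547, 0.0000] o=[0.2549, 0.4179, 0.1800] → [-0.2779, -0.2416, 0.3267, -0.6561, 0.7547, 0.0000]
J4: z=[-0.1440, -0.1252, -0.9816] o=[0.3682, 0.7814, 0.1170] → [-0.5870, 0.2588, 0.0531, -0.1440, -0.1252, -0.9816]
J5: z=[0.1977, -0.9756, 0.0954] o=[-0.0524, 0.6874, 0.0277] → [0.2625, 0.0534, 0.0021, 0.1977, -0.9756, 0.0954]
J6: z=[0.9799, 0.1994, 0.0077] o=[0.0312, 0.2872, -0.2546] → [0.0143, -0.0647, -0.1456, 0.9799, 0.1994, 0.0077]
q̇ = J⁺·V = [0.7730, -0.9870, 0.8480, 0.7830, -0.8420, -0.4600]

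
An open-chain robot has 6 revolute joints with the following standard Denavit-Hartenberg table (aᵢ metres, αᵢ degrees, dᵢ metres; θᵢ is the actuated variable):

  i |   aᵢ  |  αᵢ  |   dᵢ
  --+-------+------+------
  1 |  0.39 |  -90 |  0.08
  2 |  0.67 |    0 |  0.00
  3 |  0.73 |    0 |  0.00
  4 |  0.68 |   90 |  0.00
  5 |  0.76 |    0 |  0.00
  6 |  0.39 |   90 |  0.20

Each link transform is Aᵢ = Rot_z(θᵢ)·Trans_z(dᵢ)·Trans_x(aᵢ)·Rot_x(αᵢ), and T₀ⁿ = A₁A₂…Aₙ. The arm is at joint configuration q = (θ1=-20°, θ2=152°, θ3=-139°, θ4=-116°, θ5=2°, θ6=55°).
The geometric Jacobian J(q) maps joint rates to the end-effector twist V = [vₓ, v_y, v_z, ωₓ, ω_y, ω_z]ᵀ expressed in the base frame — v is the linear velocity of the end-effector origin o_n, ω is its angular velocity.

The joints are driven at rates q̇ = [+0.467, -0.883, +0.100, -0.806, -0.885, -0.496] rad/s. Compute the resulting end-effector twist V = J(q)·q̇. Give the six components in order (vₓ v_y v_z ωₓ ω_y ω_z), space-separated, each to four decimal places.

-2.5493 -0.1278 -0.4026 0.7210 -1.9534 0.7777

o_n = [0.0676, 0.3517, 1.1659]
J₁: ẑ×o_n = [-0.3517, 0.0676, 0.0000], ω = ẑ
J2: z=[0.3420, 0.9397, 0.0000] o=[0.3665, -0.1334, 0.0800] → [1.0204, -0.3714, 0.4468, 0.3420, 0.9397, 0.0000]
J3: z=[0.3420, 0.9397, 0.0000] o=[-0.1894, 0.0689, -0.2345] → [1.3159, -0.4790, -0.1448, 0.3420, 0.9397, 0.0000]
J4: z=[0.3420, 0.9397, 0.0000] o=[0.4790, -0.1743, -0.3988] → [1.4703, -0.5351, 0.5665, 0.3420, 0.9397, 0.0000]
J5: z=[-0.9156, 0.3333, -0.2250] o=[0.3352, -0.1220, 0.2638] → [0.4072, 0.8861, -0.3445, -0.9156, 0.3333, -0.2250]
J6: z=[-0.9156, 0.3333, -0.2250] o=[0.1838, -0.0387, 1.0039] → [0.1418, 0.1744, -0.3187, -0.9156, 0.3333, -0.2250]
V = J·q̇ = [-2.5493, -0.1278, -0.4026, 0.7210, -1.9534, 0.7777]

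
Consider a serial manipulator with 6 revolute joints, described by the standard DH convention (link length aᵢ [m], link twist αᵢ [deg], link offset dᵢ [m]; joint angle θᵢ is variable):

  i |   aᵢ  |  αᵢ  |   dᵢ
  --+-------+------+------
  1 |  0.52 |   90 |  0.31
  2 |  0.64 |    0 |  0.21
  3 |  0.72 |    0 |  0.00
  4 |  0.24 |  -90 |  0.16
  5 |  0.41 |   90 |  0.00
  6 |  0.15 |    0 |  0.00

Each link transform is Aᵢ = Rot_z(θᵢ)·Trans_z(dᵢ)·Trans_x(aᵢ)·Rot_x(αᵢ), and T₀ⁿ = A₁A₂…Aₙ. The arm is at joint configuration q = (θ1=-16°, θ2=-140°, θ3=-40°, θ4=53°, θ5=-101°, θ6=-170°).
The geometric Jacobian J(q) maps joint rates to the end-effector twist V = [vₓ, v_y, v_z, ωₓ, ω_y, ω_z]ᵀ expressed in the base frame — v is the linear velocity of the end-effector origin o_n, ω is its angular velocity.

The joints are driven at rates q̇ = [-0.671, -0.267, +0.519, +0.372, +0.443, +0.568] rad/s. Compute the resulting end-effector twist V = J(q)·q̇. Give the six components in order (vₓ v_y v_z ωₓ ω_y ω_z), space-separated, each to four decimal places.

o_n = [-0.9664, -0.3756, -0.2374]
J₁: ẑ×o_n = [0.3756, -0.9664, 0.0000], ω = ẑ
J2: z=[-0.2756, -0.9613, 0.0000] o=[0.4999, -0.1433, 0.3100] → [0.5262, -0.1509, -1.3454, -0.2756, -0.9613, 0.0000]
J3: z=[-0.2756, -0.9613, 0.0000] o=[-0.0293, -0.2101, -0.1014] → [0.1308, -0.0375, -0.8551, -0.2756, -0.9613, 0.0000]
J4: z=[-0.2756, -0.9613, 0.0000] o=[-0.7214, -0.0116, -0.1014] → [0.1308, -0.0375, -0.1351, -0.2756, -0.9613, 0.0000]
J5: z=[0.7677, -0.2201, -0.6018] o=[-0.9044, -0.1256, -0.2931] → [-0.1627, -0.0054, -0.2056, 0.7677, -0.2201, -0.6018]
J6: z=[0.6205, 0.0206, 0.7840] o=[-0.9700, -0.5254, -0.2306] → [-0.1176, 0.0071, 0.0929, 0.6205, 0.0206, 0.7840]
V = J·q̇ = [-0.4149, 0.6570, -0.1732, 0.5205, -0.6857, -0.4923]

-0.4149 0.6570 -0.1732 0.5205 -0.6857 -0.4923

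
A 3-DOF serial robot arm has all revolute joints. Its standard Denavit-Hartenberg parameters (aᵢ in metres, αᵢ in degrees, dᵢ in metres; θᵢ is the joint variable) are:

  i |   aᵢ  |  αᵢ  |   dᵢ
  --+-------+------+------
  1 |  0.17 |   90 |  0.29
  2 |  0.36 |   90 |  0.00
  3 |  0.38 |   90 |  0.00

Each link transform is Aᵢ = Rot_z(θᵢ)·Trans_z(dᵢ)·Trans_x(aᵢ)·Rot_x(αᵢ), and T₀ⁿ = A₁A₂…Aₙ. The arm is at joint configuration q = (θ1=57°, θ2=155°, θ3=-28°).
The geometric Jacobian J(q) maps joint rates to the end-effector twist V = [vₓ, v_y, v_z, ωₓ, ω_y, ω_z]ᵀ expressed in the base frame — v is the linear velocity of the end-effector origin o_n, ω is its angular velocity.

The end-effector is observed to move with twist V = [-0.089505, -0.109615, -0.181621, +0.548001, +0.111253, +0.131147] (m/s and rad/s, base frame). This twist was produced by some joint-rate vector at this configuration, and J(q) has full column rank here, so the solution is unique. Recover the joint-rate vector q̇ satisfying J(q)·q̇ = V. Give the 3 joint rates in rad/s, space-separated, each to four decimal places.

-0.7090 0.3990 0.9270

o_n = [-0.4003, -0.2889, 0.5839]
J₁: ẑ×o_n = [0.2889, -0.4003, 0.0000], ω = ẑ
J2: z=[0.8387, -0.5446, 0.0000] o=[0.0926, 0.1426, 0.2900] → [-0.1601, -0.2465, -0.6304, 0.8387, -0.5446, 0.0000]
J3: z=[0.2302, 0.3544, 0.9063] o=[-0.0851, -0.1311, 0.4421] → [0.1933, -0.3183, 0.0754, 0.2302, 0.3544, 0.9063]
q̇ = J⁺·V = [-0.7090, 0.3990, 0.9270]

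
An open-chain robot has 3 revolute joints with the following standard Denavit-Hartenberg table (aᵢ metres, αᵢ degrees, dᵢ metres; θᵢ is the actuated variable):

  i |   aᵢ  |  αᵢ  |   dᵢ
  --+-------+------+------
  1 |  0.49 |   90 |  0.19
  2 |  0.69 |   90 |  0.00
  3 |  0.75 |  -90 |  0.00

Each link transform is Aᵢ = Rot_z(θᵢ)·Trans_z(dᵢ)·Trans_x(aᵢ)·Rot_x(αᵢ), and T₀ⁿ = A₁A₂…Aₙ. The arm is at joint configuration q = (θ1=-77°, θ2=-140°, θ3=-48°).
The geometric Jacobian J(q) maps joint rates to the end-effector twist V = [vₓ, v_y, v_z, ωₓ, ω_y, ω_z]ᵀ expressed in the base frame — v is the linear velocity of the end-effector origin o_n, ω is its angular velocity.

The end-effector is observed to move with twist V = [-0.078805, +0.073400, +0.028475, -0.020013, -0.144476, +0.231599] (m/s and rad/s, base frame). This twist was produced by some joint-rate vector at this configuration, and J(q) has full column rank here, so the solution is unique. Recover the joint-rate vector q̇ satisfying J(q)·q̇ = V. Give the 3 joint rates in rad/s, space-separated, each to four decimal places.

o_n = [0.4479, 0.5375, -0.5761]
J₁: ẑ×o_n = [-0.5375, 0.4479, 0.0000], ω = ẑ
J2: z=[-0.9744, -0.2250, 0.0000] o=[0.1102, -0.4774, 0.1900] → [0.1723, -0.7465, -0.9130, -0.9744, -0.2250, 0.0000]
J3: z=[-0.1446, 0.6263, 0.7660] o=[-0.0087, 0.0376, -0.2535] → [-0.5850, 0.3031, -0.3583, -0.1446, 0.6263, 0.7660]
q̇ = J⁺·V = [0.3940, 0.0520, -0.2120]

0.3940 0.0520 -0.2120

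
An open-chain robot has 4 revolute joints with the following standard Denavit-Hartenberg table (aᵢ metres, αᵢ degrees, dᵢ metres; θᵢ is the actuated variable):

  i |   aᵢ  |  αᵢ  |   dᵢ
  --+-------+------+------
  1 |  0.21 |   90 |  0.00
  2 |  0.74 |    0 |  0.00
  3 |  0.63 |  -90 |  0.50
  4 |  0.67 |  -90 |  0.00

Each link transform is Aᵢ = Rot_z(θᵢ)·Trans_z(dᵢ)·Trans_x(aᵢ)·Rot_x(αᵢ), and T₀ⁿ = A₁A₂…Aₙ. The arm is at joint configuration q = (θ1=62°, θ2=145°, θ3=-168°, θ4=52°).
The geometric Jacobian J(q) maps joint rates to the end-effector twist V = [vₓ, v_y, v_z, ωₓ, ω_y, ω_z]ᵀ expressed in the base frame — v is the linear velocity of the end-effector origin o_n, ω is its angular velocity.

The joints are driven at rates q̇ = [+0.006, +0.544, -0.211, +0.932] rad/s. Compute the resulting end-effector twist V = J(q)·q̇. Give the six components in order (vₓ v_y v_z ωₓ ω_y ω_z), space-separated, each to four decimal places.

o_n = [0.2398, 0.5106, 0.0171]
J₁: ẑ×o_n = [-0.5106, 0.2398, 0.0000], ω = ẑ
J2: z=[0.8829, -0.4695, 0.0000] o=[0.0986, 0.1854, 0.0000] → [-0.0080, -0.0151, 0.3534, 0.8829, -0.4695, 0.0000]
J3: z=[0.8829, -0.4695, 0.0000] o=[-0.1860, -0.3498, 0.4244] → [0.1912, 0.3597, 0.9596, 0.8829, -0.4695, 0.0000]
J4: z=[0.1834, 0.3450, 0.9205] o=[0.5277, -0.0725, 0.1783] → [-0.5924, -0.2355, 0.2063, 0.1834, 0.3450, 0.9205]
V = J·q̇ = [-0.5999, -0.3021, 0.1821, 0.4650, 0.1652, 0.8639]

-0.5999 -0.3021 0.1821 0.4650 0.1652 0.8639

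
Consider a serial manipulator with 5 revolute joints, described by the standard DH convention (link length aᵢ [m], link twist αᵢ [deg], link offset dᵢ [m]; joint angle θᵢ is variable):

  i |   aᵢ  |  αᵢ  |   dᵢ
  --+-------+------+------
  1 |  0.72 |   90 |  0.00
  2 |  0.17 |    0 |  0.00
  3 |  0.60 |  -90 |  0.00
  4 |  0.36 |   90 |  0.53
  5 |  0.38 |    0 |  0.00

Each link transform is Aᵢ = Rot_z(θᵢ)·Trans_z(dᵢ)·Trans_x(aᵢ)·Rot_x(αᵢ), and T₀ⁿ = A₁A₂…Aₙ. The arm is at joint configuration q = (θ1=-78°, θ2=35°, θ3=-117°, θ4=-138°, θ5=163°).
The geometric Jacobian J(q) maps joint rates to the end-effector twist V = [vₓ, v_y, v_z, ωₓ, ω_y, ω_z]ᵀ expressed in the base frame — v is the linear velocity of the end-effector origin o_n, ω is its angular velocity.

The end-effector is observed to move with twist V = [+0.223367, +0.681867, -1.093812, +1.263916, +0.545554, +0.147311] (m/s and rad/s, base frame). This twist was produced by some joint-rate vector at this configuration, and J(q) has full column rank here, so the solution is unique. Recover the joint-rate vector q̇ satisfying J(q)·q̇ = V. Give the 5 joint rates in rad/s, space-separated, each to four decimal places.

o_n = [0.3303, -1.5430, -0.4099]
J₁: ẑ×o_n = [1.5430, 0.3303, -0.0000], ω = ẑ
J2: z=[-0.9781, -0.2079, 0.0000] o=[0.1497, -0.7043, 0.0000] → [0.0852, -0.4010, 0.8580, -0.9781, -0.2079, 0.0000]
J3: z=[-0.9781, -0.2079, 0.0000] o=[0.1786, -0.8405, 0.0975] → [0.1055, -0.4963, 0.7187, -0.9781, -0.2079, 0.0000]
J4: z=[0.2059, -0.9686, 0.1392] o=[0.1960, -0.9222, -0.4967] → [0.0024, 0.0008, 0.0023, 0.2059, -0.9686, 0.1392]
J5: z=[0.7075, 0.2456, 0.6626] o=[0.0618, -1.4492, -0.1580] → [0.0003, 0.3562, -0.1323, 0.7075, 0.2456, 0.6626]
q̇ = J⁺·V = [0.2320, -0.6850, -0.7160, -0.2800, -0.0690]

0.2320 -0.6850 -0.7160 -0.2800 -0.0690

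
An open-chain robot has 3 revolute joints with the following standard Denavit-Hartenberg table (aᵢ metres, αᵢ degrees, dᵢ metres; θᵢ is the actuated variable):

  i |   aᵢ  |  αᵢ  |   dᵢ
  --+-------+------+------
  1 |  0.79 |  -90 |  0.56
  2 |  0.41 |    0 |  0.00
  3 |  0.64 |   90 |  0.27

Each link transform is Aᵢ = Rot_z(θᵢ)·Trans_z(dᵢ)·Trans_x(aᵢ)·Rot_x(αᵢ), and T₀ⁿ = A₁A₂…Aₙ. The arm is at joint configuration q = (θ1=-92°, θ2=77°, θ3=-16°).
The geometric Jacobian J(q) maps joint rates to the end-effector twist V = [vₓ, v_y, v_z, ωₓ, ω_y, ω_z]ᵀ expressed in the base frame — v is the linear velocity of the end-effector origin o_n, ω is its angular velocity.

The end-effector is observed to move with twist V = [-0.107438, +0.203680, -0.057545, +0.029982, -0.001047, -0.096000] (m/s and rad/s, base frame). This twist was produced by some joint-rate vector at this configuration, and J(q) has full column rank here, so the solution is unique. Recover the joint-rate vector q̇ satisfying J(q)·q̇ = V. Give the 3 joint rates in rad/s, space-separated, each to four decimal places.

-0.0960 0.5230 -0.4930

o_n = [0.2282, -1.2012, -0.3992]
J₁: ẑ×o_n = [1.2012, 0.2282, -0.0000], ω = ẑ
J2: z=[0.9994, -0.0349, 0.0000] o=[-0.0276, -0.7895, 0.5600] → [0.0335, 0.9587, -0.4025, 0.9994, -0.0349, 0.0000]
J3: z=[0.9994, -0.0349, 0.0000] o=[-0.0308, -0.8817, 0.1605] → [0.0195, 0.5594, -0.3103, 0.9994, -0.0349, 0.0000]
q̇ = J⁺·V = [-0.0960, 0.5230, -0.4930]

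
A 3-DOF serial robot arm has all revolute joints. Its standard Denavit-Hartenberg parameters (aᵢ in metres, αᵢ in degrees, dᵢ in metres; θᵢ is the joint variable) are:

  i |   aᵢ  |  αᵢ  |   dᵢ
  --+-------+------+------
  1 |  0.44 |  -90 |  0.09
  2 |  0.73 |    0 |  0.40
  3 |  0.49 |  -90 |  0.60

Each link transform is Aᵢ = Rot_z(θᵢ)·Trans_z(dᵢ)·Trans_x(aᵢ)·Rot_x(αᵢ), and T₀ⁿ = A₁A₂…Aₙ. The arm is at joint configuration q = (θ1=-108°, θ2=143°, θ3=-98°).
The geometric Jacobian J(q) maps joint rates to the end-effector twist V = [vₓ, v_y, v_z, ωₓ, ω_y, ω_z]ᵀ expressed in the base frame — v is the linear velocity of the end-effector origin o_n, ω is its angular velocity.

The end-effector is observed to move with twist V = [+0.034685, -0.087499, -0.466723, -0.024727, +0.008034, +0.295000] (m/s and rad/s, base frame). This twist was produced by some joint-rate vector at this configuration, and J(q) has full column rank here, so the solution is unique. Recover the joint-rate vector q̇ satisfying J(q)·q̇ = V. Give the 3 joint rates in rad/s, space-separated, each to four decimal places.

0.2950 -0.8160 0.7900

o_n = [0.8882, -0.5025, -0.6958]
J₁: ẑ×o_n = [0.5025, 0.8882, -0.0000], ω = ẑ
J2: z=[0.9511, -0.3090, 0.0000] o=[-0.1360, -0.4185, 0.0900] → [0.2428, 0.7473, 0.2365, 0.9511, -0.3090, 0.0000]
J3: z=[0.9511, -0.3090, 0.0000] o=[0.4246, 0.0124, -0.3493] → [0.1071, 0.3295, -0.3465, 0.9511, -0.3090, 0.0000]
q̇ = J⁺·V = [0.2950, -0.8160, 0.7900]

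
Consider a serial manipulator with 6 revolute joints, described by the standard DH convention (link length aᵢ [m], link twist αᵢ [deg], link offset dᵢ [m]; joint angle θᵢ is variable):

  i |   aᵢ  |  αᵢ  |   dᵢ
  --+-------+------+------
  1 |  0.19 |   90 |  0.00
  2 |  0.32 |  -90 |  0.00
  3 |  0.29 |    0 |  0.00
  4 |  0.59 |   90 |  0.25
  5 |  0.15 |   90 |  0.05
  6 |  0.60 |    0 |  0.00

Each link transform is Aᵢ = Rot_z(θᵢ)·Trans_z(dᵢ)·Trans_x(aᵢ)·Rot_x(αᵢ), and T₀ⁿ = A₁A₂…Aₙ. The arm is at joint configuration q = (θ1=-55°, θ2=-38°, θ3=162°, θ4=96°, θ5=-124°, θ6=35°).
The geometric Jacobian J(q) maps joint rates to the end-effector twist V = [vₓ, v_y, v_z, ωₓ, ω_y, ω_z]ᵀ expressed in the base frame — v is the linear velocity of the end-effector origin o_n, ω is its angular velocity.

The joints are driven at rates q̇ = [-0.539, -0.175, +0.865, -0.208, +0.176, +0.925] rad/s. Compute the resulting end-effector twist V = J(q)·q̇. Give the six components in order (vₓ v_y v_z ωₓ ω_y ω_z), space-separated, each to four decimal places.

-0.6037 -0.0759 0.5402 1.1967 -0.0324 0.3942

o_n = [-0.2113, 0.2065, 0.0177]
J₁: ẑ×o_n = [-0.2065, -0.2113, 0.0000], ω = ẑ
J2: z=[-0.8192, -0.5736, 0.0000] o=[0.1090, -0.1556, 0.0000] → [-0.0101, 0.0145, -0.4804, -0.8192, -0.5736, 0.0000]
J3: z=[0.3531, -0.5043, 0.7880] o=[0.2536, -0.3622, -0.1970] → [-0.5564, -0.4422, -0.0337, 0.3531, -0.5043, 0.7880]
J4: z=[0.3531, -0.5043, 0.7880] o=[0.2024, -0.1328, -0.0272] → [-0.2900, -0.3418, -0.0888, 0.3531, -0.5043, 0.7880]
J5: z=[-0.2718, 0.7506, 0.6022] o=[-0.2375, -0.5107, 0.2453] → [-0.6028, -0.0461, -0.2146, -0.2718, 0.7506, 0.6022]
J6: z=[0.9396, 0.0719, 0.3345] o=[-0.2200, -0.3746, 0.1667] → [-0.2051, 0.1429, 0.5454, 0.9396, 0.0719, 0.3345]
V = J·q̇ = [-0.6037, -0.0759, 0.5402, 1.1967, -0.0324, 0.3942]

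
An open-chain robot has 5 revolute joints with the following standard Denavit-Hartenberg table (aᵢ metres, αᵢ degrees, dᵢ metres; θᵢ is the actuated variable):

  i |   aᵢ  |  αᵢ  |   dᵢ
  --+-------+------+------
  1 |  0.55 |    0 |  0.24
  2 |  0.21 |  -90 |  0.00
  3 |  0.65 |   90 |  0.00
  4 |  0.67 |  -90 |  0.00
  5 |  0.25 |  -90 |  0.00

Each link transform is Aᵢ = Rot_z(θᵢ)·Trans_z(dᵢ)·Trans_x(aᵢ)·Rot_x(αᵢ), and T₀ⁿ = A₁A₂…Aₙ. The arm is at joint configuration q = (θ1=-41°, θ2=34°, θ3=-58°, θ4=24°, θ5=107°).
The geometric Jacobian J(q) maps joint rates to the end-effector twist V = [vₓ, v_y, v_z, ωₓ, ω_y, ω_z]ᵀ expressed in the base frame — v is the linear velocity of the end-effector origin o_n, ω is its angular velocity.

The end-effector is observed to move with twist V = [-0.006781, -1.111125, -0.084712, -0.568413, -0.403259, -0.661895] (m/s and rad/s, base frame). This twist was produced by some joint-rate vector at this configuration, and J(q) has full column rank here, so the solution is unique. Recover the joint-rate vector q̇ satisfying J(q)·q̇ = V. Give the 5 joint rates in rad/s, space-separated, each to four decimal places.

-0.5830 -0.6530 0.0110 0.7410 -0.5260

o_n = [1.4830, -0.2474, 1.1270]
J₁: ẑ×o_n = [0.2474, 1.4830, -0.0000], ω = ẑ
J2: z=[0.0000, 0.0000, 1.0000] o=[0.4151, -0.3608, 0.2400] → [-0.1135, 1.0680, 0.0000, 0.0000, 0.0000, 1.0000]
J3: z=[0.1219, 0.9925, 0.0000] o=[0.6235, -0.3864, 0.2400] → [0.8804, -0.1081, -0.8362, 0.1219, 0.9925, 0.0000]
J4: z=[-0.8417, 0.1034, 0.5299] o=[0.9654, -0.4284, 0.7912] → [-0.0612, 0.5569, -0.2059, -0.8417, 0.1034, 0.5299]
J5: z=[-0.1026, 0.9330, -0.3449] o=[1.3205, -0.1974, 1.3103] → [-0.1883, -0.0749, -0.1465, -0.1026, 0.9330, -0.3449]
q̇ = J⁺·V = [-0.5830, -0.6530, 0.0110, 0.7410, -0.5260]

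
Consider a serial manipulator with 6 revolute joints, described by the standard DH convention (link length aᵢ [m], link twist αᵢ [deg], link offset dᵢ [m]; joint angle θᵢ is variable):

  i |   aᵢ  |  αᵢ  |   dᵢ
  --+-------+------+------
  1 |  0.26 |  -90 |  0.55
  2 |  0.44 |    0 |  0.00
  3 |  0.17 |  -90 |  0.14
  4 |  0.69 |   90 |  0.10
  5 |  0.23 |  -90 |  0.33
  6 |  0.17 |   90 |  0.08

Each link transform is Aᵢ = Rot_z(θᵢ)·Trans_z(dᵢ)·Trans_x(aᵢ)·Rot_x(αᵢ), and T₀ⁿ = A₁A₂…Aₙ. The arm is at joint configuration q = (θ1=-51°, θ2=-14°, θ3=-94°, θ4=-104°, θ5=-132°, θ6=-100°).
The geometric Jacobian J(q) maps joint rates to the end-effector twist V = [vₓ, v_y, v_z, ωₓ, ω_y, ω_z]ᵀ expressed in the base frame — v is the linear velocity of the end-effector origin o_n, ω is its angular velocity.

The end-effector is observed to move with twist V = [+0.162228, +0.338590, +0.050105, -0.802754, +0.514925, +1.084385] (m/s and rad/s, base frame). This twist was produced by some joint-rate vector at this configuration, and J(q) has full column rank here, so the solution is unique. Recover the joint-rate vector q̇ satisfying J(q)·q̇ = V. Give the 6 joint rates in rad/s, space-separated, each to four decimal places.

o_n = [0.9399, -0.1808, 0.1859]
J₁: ẑ×o_n = [0.1808, 0.9399, -0.0000], ω = ẑ
J2: z=[0.7771, 0.6293, 0.0000] o=[0.1636, -0.2021, 0.5500] → [-0.2292, 0.2830, -0.4720, 0.7771, 0.6293, 0.0000]
J3: z=[0.7771, 0.6293, 0.0000] o=[0.4323, -0.5338, 0.6564] → [-0.2962, 0.3657, -0.0451, 0.7771, 0.6293, 0.0000]
J4: z=[0.5985, -0.7391, 0.3090] o=[0.5080, -0.4049, 0.8181] → [0.3981, 0.5119, 0.4534, 0.5985, -0.7391, 0.3090]
J5: z=[0.0007, -0.3853, -0.9228] o=[1.1207, -0.0976, 0.6903] → [0.1175, 0.1671, -0.0697, 0.0007, -0.3853, -0.9228]
J6: z=[0.1949, 0.9052, -0.3778] o=[0.8953, -0.1834, 0.3683] → [-0.1642, 0.0187, -0.0399, 0.1949, 0.9052, -0.3778]
q̇ = J⁺·V = [0.9670, -0.2620, -0.7910, -0.2520, -0.5620, 0.8560]

0.9670 -0.2620 -0.7910 -0.2520 -0.5620 0.8560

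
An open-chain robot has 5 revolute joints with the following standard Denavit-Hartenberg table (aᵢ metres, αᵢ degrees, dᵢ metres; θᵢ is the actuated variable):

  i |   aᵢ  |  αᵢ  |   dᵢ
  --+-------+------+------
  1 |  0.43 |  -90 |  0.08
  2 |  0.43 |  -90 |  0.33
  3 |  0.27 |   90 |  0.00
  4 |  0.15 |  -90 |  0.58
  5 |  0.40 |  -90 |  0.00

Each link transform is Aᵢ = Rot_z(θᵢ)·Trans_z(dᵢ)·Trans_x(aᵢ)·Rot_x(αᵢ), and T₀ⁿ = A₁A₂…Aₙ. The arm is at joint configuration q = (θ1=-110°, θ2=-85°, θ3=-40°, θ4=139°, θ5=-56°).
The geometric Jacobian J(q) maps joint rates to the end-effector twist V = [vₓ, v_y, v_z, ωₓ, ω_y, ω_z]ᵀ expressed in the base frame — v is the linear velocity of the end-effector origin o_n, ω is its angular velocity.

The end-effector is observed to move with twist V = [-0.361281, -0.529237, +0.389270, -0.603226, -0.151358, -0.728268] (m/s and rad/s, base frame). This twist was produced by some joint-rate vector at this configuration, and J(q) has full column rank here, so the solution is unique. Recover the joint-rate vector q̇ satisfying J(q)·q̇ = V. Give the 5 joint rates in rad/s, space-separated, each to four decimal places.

o_n = [0.7334, -0.9691, -0.1059]
J₁: ẑ×o_n = [0.9691, 0.7334, -0.0000], ω = ẑ
J2: z=[0.9397, -0.3420, 0.0000] o=[-0.1471, -0.4041, 0.0800] → [0.0636, 0.1747, -0.2298, 0.9397, -0.3420, 0.0000]
J3: z=[-0.3407, -0.9361, -0.0872] o=[0.1502, -0.5522, 0.5084] → [0.5387, -0.2601, 0.6880, -0.3407, -0.9361, -0.0872]
J4: z=[0.7390, -0.2094, -0.6403] o=[0.3071, -0.6284, 0.7144] → [-0.0464, 0.3333, -0.1625, 0.7390, -0.2094, -0.6403]
J5: z=[-0.1241, 0.8919, -0.4349] o=[0.6364, -0.8100, 0.2480] → [-0.3849, -0.0861, -0.0667, -0.1241, 0.8919, -0.4349]
q̇ = J⁺·V = [-0.5210, -0.6780, 0.4000, 0.2380, 0.0460]

-0.5210 -0.6780 0.4000 0.2380 0.0460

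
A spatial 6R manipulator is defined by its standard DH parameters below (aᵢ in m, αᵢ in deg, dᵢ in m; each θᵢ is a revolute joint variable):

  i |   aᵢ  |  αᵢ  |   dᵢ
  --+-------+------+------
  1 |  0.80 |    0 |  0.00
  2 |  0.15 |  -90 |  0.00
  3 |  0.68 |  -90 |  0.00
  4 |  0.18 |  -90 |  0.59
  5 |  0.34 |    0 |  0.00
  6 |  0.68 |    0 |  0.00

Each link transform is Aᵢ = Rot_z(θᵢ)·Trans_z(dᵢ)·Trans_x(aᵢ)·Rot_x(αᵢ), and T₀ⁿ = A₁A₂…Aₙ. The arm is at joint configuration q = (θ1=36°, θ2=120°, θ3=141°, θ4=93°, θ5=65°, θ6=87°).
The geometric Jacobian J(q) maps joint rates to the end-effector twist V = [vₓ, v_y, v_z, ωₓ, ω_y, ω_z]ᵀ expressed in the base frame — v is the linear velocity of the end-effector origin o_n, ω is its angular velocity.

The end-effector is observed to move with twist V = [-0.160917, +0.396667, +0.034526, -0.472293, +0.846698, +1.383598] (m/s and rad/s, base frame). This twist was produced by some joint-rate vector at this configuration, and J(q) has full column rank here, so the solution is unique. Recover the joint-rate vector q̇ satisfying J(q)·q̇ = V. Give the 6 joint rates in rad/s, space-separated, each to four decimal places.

o_n = [0.8693, 0.0688, -0.4661]
J₁: ẑ×o_n = [-0.0688, 0.8693, 0.0000], ω = ẑ
J2: z=[0.0000, 0.0000, 1.0000] o=[0.6472, 0.4702, 0.0000] → [0.4014, 0.2221, -0.0000, 0.0000, 0.0000, 1.0000]
J3: z=[-0.4067, -0.9135, 0.0000] o=[0.5102, 0.5312, 0.0000] → [0.4258, -0.1896, 0.5162, -0.4067, -0.9135, 0.0000]
J4: z=[0.5749, -0.2560, 0.7771] o=[0.9930, 0.3163, -0.4279] → [0.2021, -0.0741, -0.1739, 0.5749, -0.2560, 0.7771]
J5: z=[-0.7303, 0.2678, 0.6285] o=[1.3986, 0.3325, 0.0365] → [0.0311, -0.6996, 0.3343, -0.7303, 0.2678, 0.6285]
J6: z=[-0.7303, 0.2678, 0.6285] o=[1.2744, 0.5448, -0.1982] → [0.2274, -0.4502, 0.4561, -0.7303, 0.2678, 0.6285]
q̇ = J⁺·V = [0.7820, 0.2680, -0.6240, -0.2290, 0.4470, 0.3670]

0.7820 0.2680 -0.6240 -0.2290 0.4470 0.3670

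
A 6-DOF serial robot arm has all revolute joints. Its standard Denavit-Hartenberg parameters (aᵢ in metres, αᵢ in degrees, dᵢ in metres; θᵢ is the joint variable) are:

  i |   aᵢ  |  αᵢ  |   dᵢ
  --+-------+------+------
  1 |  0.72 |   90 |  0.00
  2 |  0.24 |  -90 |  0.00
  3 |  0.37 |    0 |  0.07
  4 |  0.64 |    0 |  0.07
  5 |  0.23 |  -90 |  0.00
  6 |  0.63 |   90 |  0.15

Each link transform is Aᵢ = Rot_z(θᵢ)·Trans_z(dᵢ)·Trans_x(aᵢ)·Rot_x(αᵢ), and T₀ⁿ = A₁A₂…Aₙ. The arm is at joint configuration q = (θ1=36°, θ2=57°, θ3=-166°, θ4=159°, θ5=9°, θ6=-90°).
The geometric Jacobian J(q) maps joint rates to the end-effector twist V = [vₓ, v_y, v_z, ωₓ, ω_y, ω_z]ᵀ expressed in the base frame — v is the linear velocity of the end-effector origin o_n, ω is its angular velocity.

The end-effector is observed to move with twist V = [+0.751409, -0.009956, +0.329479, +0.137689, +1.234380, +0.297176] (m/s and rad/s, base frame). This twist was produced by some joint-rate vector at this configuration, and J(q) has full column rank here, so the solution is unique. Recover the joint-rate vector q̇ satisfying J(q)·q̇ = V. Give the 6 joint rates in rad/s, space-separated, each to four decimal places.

0.8610 -0.4300 -0.8890 -0.6290 0.5090 0.4880

o_n = [0.3921, 0.2731, 1.0407]
J₁: ẑ×o_n = [-0.2731, 0.3921, 0.0000], ω = ẑ
J2: z=[0.5878, -0.8090, 0.0000] o=[0.5825, 0.4232, 0.0000] → [-0.8419, -0.6117, -0.2423, 0.5878, -0.8090, 0.0000]
J3: z=[-0.6785, -0.4930, 0.5446] o=[0.6882, 0.5000, 0.2013] → [-0.2902, 0.4083, 0.0080, -0.6785, -0.4930, 0.5446]
J4: z=[-0.6785, -0.4930, 0.5446] o=[0.5352, 0.2782, -0.0617] → [-0.5406, 0.6700, -0.0670, -0.6785, -0.4930, 0.5446]
J5: z=[-0.6785, -0.4930, 0.5446] o=[0.8134, 0.3839, 0.5092] → [-0.2016, 0.1312, -0.1325, -0.6785, -0.4930, 0.5446]
J6: z=[-0.6028, 0.7974, -0.0293] o=[0.9100, 0.4640, 0.7020] → [0.2645, 0.2193, 0.5280, -0.6028, 0.7974, -0.0293]
q̇ = J⁺·V = [0.8610, -0.4300, -0.8890, -0.6290, 0.5090, 0.4880]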